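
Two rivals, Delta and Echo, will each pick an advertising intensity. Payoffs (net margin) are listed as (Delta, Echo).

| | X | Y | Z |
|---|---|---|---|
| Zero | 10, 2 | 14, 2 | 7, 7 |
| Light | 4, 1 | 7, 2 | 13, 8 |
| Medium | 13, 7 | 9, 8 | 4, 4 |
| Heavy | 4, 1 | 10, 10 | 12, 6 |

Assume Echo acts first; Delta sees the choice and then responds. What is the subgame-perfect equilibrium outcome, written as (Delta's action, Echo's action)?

(Light, Z)

Backward induction with Echo moving first.
- X: BR = Medium, leader payoff 7.
- Y: BR = Zero, leader payoff 2.
- Z: BR = Light, leader payoff 8.
Maximizing over 7, 2, 8, Echo chooses Z. Subgame-perfect outcome: (Light, Z) with payoffs (13, 8).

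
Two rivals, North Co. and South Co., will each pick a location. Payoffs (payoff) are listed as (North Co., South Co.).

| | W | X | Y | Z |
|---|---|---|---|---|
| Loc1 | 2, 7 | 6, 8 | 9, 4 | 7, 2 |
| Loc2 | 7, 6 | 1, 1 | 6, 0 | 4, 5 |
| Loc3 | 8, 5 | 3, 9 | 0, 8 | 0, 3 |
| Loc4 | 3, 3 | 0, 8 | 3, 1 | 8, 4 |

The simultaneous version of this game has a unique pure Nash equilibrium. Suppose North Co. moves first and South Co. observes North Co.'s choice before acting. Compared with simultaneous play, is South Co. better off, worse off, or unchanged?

worse off

Work backward from South Co.'s decision.
- Loc1 → South Co. plays X (best of 7, 8, 4, 2); North Co. gets 6.
- Loc2 → South Co. plays W (best of 6, 1, 0, 5); North Co. gets 7.
- Loc3 → South Co. plays X (best of 5, 9, 8, 3); North Co. gets 3.
- Loc4 → South Co. plays X (best of 3, 8, 1, 4); North Co. gets 0.
Among 6, 7, 3, 0, the best is 7 at Loc2. Subgame-perfect outcome: (Loc2, W) with payoffs (7, 6).
Now find the simultaneous Nash equilibrium.
North Co.'s best replies: W→Loc3; X→Loc1; Y→Loc1; Z→Loc4.
South Co.'s best replies: Loc1→X; Loc2→W; Loc3→X; Loc4→X.
The unique mutual best reply is (Loc1, X), giving (6, 8).
South Co. earns 6 sequentially versus 8 at the Nash outcome: worse off.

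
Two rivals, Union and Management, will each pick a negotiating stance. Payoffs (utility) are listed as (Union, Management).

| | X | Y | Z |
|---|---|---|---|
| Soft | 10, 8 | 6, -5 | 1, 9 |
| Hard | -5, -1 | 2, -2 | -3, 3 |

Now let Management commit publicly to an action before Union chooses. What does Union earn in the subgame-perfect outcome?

Solve by backward induction (Management leads).
- X: BR = Soft, leader payoff 8.
- Y: BR = Soft, leader payoff -5.
- Z: BR = Soft, leader payoff 9.
Management's induced payoffs are 8, -5, 9, so Management commits to Z. Subgame-perfect outcome: (Soft, Z) with payoffs (1, 9).

1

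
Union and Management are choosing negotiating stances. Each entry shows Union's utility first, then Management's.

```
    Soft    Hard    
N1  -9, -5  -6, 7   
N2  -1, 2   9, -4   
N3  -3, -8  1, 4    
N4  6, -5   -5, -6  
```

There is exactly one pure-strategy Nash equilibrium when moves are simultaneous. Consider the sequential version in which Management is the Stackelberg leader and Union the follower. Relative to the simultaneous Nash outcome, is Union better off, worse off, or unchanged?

better off

Union best-responds to each possible Management move:
- Soft: Union compares -9, -1, -3, 6 and picks N4; Management would get -5.
- Hard: Union compares -6, 9, 1, -5 and picks N2; Management would get -4.
Maximizing over -5, -4, Management chooses Hard. Subgame-perfect outcome: (N2, Hard) with payoffs (9, -4).
Under simultaneous play:
Union's best replies: Soft→N4; Hard→N2.
Management's best replies: N1→Hard; N2→Soft; N3→Hard; N4→Soft.
The unique mutual best reply is (N4, Soft), giving (6, -5).
Union earns 9 sequentially versus 6 at the Nash outcome: better off.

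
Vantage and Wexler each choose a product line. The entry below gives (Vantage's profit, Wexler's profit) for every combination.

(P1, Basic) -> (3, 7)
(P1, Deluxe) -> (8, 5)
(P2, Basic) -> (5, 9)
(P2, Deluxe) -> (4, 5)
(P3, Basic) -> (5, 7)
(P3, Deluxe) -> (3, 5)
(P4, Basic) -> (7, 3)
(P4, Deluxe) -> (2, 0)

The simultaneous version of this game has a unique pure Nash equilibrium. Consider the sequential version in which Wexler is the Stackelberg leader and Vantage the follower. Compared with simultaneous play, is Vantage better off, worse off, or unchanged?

Vantage best-responds to each possible Wexler move:
- Basic: Vantage compares 3, 5, 5, 7 and picks P4; Wexler would get 3.
- Deluxe: Vantage compares 8, 4, 3, 2 and picks P1; Wexler would get 5.
Among 3, 5, the best is 5 at Deluxe. Subgame-perfect outcome: (P1, Deluxe) with payoffs (8, 5).
Now find the simultaneous Nash equilibrium.
Vantage's best replies: Basic→P4; Deluxe→P1.
Wexler's best replies: P1→Basic; P2→Basic; P3→Basic; P4→Basic.
Only (P4, Basic) has each player best-responding; Nash payoffs (7, 3).
Vantage earns 8 sequentially versus 7 at the Nash outcome: better off.

better off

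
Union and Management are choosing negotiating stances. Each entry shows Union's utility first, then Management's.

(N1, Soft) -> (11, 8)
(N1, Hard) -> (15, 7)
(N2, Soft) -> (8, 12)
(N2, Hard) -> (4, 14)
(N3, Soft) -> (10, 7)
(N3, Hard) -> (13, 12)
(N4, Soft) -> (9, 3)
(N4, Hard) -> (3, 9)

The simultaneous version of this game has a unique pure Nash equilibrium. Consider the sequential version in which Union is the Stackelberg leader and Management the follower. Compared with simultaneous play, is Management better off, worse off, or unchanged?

Backward induction with Union moving first.
- N1 → Management plays Soft (best of 8, 7); Union gets 11.
- N2 → Management plays Hard (best of 12, 14); Union gets 4.
- N3 → Management plays Hard (best of 7, 12); Union gets 13.
- N4 → Management plays Hard (best of 3, 9); Union gets 3.
Maximizing over 11, 4, 13, 3, Union chooses N3. Subgame-perfect outcome: (N3, Hard) with payoffs (13, 12).
For the simultaneous game, intersect best replies.
Union's best replies: Soft→N1; Hard→N1.
Management's best replies: N1→Soft; N2→Hard; N3→Hard; N4→Hard.
The unique mutual best reply is (N1, Soft), giving (11, 8).
Management earns 12 sequentially versus 8 at the Nash outcome: better off.

better off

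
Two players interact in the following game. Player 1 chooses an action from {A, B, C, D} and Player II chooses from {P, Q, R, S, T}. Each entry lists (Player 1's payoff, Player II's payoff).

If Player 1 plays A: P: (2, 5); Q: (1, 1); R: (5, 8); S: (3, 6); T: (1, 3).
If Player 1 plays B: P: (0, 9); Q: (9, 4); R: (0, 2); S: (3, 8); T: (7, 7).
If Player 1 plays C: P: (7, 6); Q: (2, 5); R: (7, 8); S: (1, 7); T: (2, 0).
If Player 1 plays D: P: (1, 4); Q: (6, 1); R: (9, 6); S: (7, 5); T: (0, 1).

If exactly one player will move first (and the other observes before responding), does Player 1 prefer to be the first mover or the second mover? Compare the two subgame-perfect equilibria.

first

If Player 1 leads: Player II's best replies are A→R, B→P, C→R, D→R; Player 1's induced payoffs 5, 0, 7, 9; outcome (D, R), payoffs (9, 6).
If Player II leads: Player 1's best replies are P→C, Q→B, R→D, S→D, T→B; Player II's induced payoffs 6, 4, 6, 5, 7; outcome (B, T), payoffs (7, 7).
Player 1 gets 9 moving first and 7 moving second, so Player 1 prefers to move first.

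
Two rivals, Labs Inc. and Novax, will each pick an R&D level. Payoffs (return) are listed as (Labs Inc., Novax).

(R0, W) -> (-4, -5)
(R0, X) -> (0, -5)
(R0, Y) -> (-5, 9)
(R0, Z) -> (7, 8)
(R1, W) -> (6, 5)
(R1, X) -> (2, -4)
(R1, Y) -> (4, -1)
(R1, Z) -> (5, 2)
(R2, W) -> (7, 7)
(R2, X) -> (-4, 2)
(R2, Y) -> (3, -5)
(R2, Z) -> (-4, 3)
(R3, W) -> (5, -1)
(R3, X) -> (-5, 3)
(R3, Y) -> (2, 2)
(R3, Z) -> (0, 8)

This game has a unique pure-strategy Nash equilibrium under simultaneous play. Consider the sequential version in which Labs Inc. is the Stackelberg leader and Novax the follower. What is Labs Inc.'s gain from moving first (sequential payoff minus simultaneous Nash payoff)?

0

Work backward from Novax's decision.
- R0: Novax compares -5, -5, 9, 8 and picks Y; Labs Inc. would get -5.
- R1: Novax compares 5, -4, -1, 2 and picks W; Labs Inc. would get 6.
- R2: Novax compares 7, 2, -5, 3 and picks W; Labs Inc. would get 7.
- R3: Novax compares -1, 3, 2, 8 and picks Z; Labs Inc. would get 0.
Labs Inc.'s induced payoffs are -5, 6, 7, 0, so Labs Inc. commits to R2. Subgame-perfect outcome: (R2, W) with payoffs (7, 7).
For the simultaneous game, intersect best replies.
Labs Inc.'s best replies: W→R2; X→R1; Y→R1; Z→R0.
Novax's best replies: R0→Y; R1→W; R2→W; R3→Z.
The unique mutual best reply is (R2, W), giving (7, 7).
Labs Inc.'s commitment gain: 7 − 7 = 0.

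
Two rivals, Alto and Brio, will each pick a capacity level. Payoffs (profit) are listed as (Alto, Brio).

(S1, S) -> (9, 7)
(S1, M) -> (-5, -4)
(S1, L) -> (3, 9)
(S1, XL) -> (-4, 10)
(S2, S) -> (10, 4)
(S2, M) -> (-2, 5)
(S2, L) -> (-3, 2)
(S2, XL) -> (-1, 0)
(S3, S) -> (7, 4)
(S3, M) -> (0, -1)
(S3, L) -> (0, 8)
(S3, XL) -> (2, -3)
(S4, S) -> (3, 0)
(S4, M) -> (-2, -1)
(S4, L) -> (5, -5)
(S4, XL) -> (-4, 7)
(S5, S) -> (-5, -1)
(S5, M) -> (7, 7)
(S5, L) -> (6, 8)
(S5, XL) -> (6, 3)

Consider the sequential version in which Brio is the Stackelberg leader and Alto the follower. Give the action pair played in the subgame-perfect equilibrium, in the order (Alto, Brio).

Work backward from Alto's decision.
- S → Alto plays S2 (best of 9, 10, 7, 3, -5); Brio gets 4.
- M → Alto plays S5 (best of -5, -2, 0, -2, 7); Brio gets 7.
- L → Alto plays S5 (best of 3, -3, 0, 5, 6); Brio gets 8.
- XL → Alto plays S5 (best of -4, -1, 2, -4, 6); Brio gets 3.
Maximizing over 4, 7, 8, 3, Brio chooses L. Subgame-perfect outcome: (S5, L) with payoffs (6, 8).

(S5, L)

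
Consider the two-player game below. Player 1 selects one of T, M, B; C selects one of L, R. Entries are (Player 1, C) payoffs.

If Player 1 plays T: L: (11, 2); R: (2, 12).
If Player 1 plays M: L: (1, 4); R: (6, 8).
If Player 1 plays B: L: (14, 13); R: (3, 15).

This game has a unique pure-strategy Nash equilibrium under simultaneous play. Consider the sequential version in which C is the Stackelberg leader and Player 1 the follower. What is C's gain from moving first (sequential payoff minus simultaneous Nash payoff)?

5

Solve by backward induction (C leads).
- L: BR = B, leader payoff 13.
- R: BR = M, leader payoff 8.
Maximizing over 13, 8, C chooses L. Subgame-perfect outcome: (B, L) with payoffs (14, 13).
Under simultaneous play:
Player 1's best replies: L→B; R→M.
C's best replies: T→R; M→R; B→R.
The unique mutual best reply is (M, R), giving (6, 8).
C's commitment gain: 13 − 8 = 5.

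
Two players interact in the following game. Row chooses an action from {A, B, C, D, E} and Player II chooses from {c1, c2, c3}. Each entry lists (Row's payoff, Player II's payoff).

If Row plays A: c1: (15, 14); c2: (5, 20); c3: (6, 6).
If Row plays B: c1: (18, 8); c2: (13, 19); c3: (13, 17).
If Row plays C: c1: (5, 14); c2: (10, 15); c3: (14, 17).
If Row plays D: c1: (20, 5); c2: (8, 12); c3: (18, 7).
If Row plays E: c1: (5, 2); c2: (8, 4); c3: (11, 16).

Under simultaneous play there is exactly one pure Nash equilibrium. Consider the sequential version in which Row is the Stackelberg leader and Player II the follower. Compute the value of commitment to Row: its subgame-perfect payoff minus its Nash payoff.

1

Work backward from Player II's decision.
- A → Player II plays c2 (best of 14, 20, 6); Row gets 5.
- B → Player II plays c2 (best of 8, 19, 17); Row gets 13.
- C → Player II plays c3 (best of 14, 15, 17); Row gets 14.
- D → Player II plays c2 (best of 5, 12, 7); Row gets 8.
- E → Player II plays c3 (best of 2, 4, 16); Row gets 11.
Row's induced payoffs are 5, 13, 14, 8, 11, so Row commits to C. Subgame-perfect outcome: (C, c3) with payoffs (14, 17).
Under simultaneous play:
Row's best replies: c1→D; c2→B; c3→D.
Player II's best replies: A→c2; B→c2; C→c3; D→c2; E→c3.
The unique mutual best reply is (B, c2), giving (13, 19).
Row's commitment gain: 14 − 13 = 1.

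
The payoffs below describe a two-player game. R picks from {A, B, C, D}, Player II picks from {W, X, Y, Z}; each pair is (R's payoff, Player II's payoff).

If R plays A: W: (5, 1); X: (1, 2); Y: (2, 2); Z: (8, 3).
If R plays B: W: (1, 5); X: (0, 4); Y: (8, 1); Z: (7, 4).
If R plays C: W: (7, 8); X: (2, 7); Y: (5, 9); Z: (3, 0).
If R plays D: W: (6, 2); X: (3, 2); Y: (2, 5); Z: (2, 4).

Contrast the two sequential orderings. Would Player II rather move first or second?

If R leads: Player II's best replies are A→Z, B→W, C→Y, D→Y; R's induced payoffs 8, 1, 5, 2; outcome (A, Z), payoffs (8, 3).
If Player II leads: R's best replies are W→C, X→D, Y→B, Z→A; Player II's induced payoffs 8, 2, 1, 3; outcome (C, W), payoffs (7, 8).
Player II gets 8 moving first and 3 moving second, so Player II prefers to move first.

first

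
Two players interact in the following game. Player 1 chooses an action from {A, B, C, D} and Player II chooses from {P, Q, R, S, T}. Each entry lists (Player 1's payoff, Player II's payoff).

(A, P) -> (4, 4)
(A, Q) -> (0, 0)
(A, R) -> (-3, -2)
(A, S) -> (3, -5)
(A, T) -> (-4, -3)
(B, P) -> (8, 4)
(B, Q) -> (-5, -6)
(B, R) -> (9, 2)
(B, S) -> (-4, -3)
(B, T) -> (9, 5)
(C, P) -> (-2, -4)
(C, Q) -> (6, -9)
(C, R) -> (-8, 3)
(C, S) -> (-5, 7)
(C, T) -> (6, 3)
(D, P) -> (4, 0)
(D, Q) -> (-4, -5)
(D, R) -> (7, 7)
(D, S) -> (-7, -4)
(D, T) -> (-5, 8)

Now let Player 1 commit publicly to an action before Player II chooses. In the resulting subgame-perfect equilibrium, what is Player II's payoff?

Work backward from Player II's decision.
- A: Player II compares 4, 0, -2, -5, -3 and picks P; Player 1 would get 4.
- B: Player II compares 4, -6, 2, -3, 5 and picks T; Player 1 would get 9.
- C: Player II compares -4, -9, 3, 7, 3 and picks S; Player 1 would get -5.
- D: Player II compares 0, -5, 7, -4, 8 and picks T; Player 1 would get -5.
Player 1's induced payoffs are 4, 9, -5, -5, so Player 1 commits to B. Subgame-perfect outcome: (B, T) with payoffs (9, 5).

5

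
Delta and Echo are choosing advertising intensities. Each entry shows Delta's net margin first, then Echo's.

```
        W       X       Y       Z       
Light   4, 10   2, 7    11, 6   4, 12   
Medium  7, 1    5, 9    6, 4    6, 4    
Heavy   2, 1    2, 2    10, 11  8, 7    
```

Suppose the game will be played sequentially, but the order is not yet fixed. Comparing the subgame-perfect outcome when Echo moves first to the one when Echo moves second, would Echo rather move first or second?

second

If Delta leads: Echo's best replies are Light→Z, Medium→X, Heavy→Y; Delta's induced payoffs 4, 5, 10; outcome (Heavy, Y), payoffs (10, 11).
If Echo leads: Delta's best replies are W→Medium, X→Medium, Y→Light, Z→Heavy; Echo's induced payoffs 1, 9, 6, 7; outcome (Medium, X), payoffs (5, 9).
Echo gets 9 moving first and 11 moving second, so Echo prefers to move second.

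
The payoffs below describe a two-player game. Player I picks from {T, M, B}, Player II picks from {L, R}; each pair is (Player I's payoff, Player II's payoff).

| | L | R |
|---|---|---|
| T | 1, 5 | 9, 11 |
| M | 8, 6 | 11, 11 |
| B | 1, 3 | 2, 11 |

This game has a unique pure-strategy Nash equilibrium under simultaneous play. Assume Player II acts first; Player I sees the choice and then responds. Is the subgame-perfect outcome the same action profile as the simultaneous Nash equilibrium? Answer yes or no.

yes

Solve by backward induction (Player II leads).
- L → Player I plays M (best of 1, 8, 1); Player II gets 6.
- R → Player I plays M (best of 9, 11, 2); Player II gets 11.
Among 6, 11, the best is 11 at R. Subgame-perfect outcome: (M, R) with payoffs (11, 11).
Under simultaneous play:
Player I's best replies: L→M; R→M.
Player II's best replies: T→R; M→R; B→R.
Only (M, R) has each player best-responding; Nash payoffs (11, 11).
Sequential outcome (M, R) coincides with the Nash profile (M, R).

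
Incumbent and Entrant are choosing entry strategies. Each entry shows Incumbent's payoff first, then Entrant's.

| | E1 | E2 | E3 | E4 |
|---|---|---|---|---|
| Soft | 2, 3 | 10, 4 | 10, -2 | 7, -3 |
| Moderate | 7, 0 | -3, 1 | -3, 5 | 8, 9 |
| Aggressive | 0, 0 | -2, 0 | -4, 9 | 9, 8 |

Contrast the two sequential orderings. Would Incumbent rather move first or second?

If Incumbent leads: Entrant's best replies are Soft→E2, Moderate→E4, Aggressive→E3; Incumbent's induced payoffs 10, 8, -4; outcome (Soft, E2), payoffs (10, 4).
If Entrant leads: Incumbent's best replies are E1→Moderate, E2→Soft, E3→Soft, E4→Aggressive; Entrant's induced payoffs 0, 4, -2, 8; outcome (Aggressive, E4), payoffs (9, 8).
Incumbent gets 10 moving first and 9 moving second, so Incumbent prefers to move first.

first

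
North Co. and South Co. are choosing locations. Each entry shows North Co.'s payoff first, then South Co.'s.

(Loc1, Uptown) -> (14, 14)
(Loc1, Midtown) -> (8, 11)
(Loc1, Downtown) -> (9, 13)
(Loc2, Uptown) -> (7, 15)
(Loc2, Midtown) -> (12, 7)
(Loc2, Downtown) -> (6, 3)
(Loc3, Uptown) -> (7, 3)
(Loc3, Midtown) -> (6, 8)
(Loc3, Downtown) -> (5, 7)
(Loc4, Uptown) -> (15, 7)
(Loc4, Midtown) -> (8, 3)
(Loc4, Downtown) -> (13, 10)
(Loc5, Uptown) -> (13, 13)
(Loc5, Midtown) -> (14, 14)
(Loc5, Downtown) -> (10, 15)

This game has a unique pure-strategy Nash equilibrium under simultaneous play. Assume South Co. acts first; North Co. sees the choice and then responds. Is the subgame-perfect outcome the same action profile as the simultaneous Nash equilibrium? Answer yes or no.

no

North Co. best-responds to each possible South Co. move:
- Uptown: North Co. compares 14, 7, 7, 15, 13 and picks Loc4; South Co. would get 7.
- Midtown: North Co. compares 8, 12, 6, 8, 14 and picks Loc5; South Co. would get 14.
- Downtown: North Co. compares 9, 6, 5, 13, 10 and picks Loc4; South Co. would get 10.
Maximizing over 7, 14, 10, South Co. chooses Midtown. Subgame-perfect outcome: (Loc5, Midtown) with payoffs (14, 14).
For the simultaneous game, intersect best replies.
North Co.'s best replies: Uptown→Loc4; Midtown→Loc5; Downtown→Loc4.
South Co.'s best replies: Loc1→Uptown; Loc2→Uptown; Loc3→Midtown; Loc4→Downtown; Loc5→Downtown.
Only (Loc4, Downtown) has each player best-responding; Nash payoffs (13, 10).
Sequential outcome (Loc5, Midtown) differs from the Nash profile (Loc4, Downtown).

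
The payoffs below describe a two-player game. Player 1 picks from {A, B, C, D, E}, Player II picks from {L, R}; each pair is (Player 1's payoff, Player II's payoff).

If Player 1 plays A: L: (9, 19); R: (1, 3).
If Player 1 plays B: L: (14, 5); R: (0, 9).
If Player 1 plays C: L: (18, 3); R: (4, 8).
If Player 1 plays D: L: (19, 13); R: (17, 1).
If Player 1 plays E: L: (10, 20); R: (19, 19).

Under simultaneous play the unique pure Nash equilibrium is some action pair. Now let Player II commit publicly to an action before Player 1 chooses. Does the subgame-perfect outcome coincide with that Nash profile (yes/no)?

Backward induction with Player II moving first.
- L: BR = D, leader payoff 13.
- R: BR = E, leader payoff 19.
Maximizing over 13, 19, Player II chooses R. Subgame-perfect outcome: (E, R) with payoffs (19, 19).
Now find the simultaneous Nash equilibrium.
Player 1's best replies: L→D; R→E.
Player II's best replies: A→L; B→R; C→R; D→L; E→L.
The unique mutual best reply is (D, L), giving (19, 13).
Sequential outcome (E, R) differs from the Nash profile (D, L).

no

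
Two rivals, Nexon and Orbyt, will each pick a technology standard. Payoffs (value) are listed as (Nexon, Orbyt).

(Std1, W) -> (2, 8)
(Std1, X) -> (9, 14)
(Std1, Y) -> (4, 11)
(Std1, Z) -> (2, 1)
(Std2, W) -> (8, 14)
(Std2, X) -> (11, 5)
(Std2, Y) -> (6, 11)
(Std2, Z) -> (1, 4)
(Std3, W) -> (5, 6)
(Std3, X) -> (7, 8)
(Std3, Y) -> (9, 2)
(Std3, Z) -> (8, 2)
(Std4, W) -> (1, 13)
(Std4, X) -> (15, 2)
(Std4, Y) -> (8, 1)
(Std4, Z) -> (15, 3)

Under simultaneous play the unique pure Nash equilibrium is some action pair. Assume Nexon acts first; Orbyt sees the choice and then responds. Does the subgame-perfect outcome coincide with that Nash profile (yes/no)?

Backward induction with Nexon moving first.
- Std1: Orbyt compares 8, 14, 11, 1 and picks X; Nexon would get 9.
- Std2: Orbyt compares 14, 5, 11, 4 and picks W; Nexon would get 8.
- Std3: Orbyt compares 6, 8, 2, 2 and picks X; Nexon would get 7.
- Std4: Orbyt compares 13, 2, 1, 3 and picks W; Nexon would get 1.
Nexon's induced payoffs are 9, 8, 7, 1, so Nexon commits to Std1. Subgame-perfect outcome: (Std1, X) with payoffs (9, 14).
Now find the simultaneous Nash equilibrium.
Nexon's best replies: W→Std2; X→Std4; Y→Std3; Z→Std4.
Orbyt's best replies: Std1→X; Std2→W; Std3→X; Std4→W.
The unique mutual best reply is (Std2, W), giving (8, 14).
Sequential outcome (Std1, X) differs from the Nash profile (Std2, W).

no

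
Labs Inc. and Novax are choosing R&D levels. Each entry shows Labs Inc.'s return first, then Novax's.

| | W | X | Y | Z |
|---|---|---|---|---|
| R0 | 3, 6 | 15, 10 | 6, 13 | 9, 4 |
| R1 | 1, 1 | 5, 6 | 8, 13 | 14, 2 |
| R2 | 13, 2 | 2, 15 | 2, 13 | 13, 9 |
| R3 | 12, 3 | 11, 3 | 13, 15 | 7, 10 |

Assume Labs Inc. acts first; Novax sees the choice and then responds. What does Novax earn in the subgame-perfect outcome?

15

Solve by backward induction (Labs Inc. leads).
- R0: Novax compares 6, 10, 13, 4 and picks Y; Labs Inc. would get 6.
- R1: Novax compares 1, 6, 13, 2 and picks Y; Labs Inc. would get 8.
- R2: Novax compares 2, 15, 13, 9 and picks X; Labs Inc. would get 2.
- R3: Novax compares 3, 3, 15, 10 and picks Y; Labs Inc. would get 13.
Maximizing over 6, 8, 2, 13, Labs Inc. chooses R3. Subgame-perfect outcome: (R3, Y) with payoffs (13, 15).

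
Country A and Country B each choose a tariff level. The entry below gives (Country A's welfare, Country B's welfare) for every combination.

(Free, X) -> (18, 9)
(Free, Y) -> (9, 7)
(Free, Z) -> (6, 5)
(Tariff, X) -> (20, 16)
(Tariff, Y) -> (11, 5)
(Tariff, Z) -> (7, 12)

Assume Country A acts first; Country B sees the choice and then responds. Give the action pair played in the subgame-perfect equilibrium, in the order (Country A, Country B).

Backward induction with Country A moving first.
- Free → Country B plays X (best of 9, 7, 5); Country A gets 18.
- Tariff → Country B plays X (best of 16, 5, 12); Country A gets 20.
Among 18, 20, the best is 20 at Tariff. Subgame-perfect outcome: (Tariff, X) with payoffs (20, 16).

(Tariff, X)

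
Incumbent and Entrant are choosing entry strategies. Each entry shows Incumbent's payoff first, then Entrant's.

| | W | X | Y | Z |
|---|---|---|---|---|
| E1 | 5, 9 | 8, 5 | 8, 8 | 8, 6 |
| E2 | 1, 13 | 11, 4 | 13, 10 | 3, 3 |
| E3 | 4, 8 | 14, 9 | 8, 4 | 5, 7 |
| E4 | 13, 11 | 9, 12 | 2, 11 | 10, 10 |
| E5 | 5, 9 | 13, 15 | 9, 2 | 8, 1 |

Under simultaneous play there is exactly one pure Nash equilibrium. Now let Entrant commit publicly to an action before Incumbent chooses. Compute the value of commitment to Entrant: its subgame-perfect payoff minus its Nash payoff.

2

Backward induction with Entrant moving first.
- W: Incumbent compares 5, 1, 4, 13, 5 and picks E4; Entrant would get 11.
- X: Incumbent compares 8, 11, 14, 9, 13 and picks E3; Entrant would get 9.
- Y: Incumbent compares 8, 13, 8, 2, 9 and picks E2; Entrant would get 10.
- Z: Incumbent compares 8, 3, 5, 10, 8 and picks E4; Entrant would get 10.
Maximizing over 11, 9, 10, 10, Entrant chooses W. Subgame-perfect outcome: (E4, W) with payoffs (13, 11).
Under simultaneous play:
Incumbent's best replies: W→E4; X→E3; Y→E2; Z→E4.
Entrant's best replies: E1→W; E2→W; E3→X; E4→X; E5→X.
Only (E3, X) has each player best-responding; Nash payoffs (14, 9).
Entrant's commitment gain: 11 − 9 = 2.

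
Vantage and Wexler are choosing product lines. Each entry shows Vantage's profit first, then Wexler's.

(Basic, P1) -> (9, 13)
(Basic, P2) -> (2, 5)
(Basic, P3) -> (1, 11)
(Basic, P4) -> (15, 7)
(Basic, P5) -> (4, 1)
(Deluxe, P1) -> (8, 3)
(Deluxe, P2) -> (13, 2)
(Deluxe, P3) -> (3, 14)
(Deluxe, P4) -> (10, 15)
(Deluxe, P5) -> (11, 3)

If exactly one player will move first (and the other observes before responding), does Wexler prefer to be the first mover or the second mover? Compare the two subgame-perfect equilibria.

second

If Vantage leads: Wexler's best replies are Basic→P1, Deluxe→P4; Vantage's induced payoffs 9, 10; outcome (Deluxe, P4), payoffs (10, 15).
If Wexler leads: Vantage's best replies are P1→Basic, P2→Deluxe, P3→Deluxe, P4→Basic, P5→Deluxe; Wexler's induced payoffs 13, 2, 14, 7, 3; outcome (Deluxe, P3), payoffs (3, 14).
Wexler gets 14 moving first and 15 moving second, so Wexler prefers to move second.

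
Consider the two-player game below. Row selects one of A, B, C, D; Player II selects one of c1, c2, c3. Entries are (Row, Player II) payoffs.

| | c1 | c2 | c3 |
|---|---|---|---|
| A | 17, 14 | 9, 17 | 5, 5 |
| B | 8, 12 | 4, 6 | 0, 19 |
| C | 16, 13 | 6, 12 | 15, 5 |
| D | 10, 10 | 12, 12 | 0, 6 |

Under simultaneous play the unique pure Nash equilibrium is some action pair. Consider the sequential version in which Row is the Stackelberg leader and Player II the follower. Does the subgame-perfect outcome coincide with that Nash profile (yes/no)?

no

Work backward from Player II's decision.
- A: Player II compares 14, 17, 5 and picks c2; Row would get 9.
- B: Player II compares 12, 6, 19 and picks c3; Row would get 0.
- C: Player II compares 13, 12, 5 and picks c1; Row would get 16.
- D: Player II compares 10, 12, 6 and picks c2; Row would get 12.
Maximizing over 9, 0, 16, 12, Row chooses C. Subgame-perfect outcome: (C, c1) with payoffs (16, 13).
For the simultaneous game, intersect best replies.
Row's best replies: c1→A; c2→D; c3→C.
Player II's best replies: A→c2; B→c3; C→c1; D→c2.
Only (D, c2) has each player best-responding; Nash payoffs (12, 12).
Sequential outcome (C, c1) differs from the Nash profile (D, c2).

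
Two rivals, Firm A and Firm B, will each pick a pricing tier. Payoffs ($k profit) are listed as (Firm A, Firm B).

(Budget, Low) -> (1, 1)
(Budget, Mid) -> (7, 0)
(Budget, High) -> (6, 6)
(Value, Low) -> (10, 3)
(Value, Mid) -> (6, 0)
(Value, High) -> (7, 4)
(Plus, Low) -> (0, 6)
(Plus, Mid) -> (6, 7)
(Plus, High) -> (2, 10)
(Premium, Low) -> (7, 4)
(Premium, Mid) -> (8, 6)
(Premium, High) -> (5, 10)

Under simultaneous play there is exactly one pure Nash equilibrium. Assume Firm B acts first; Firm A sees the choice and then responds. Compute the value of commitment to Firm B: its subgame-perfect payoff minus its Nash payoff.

Work backward from Firm A's decision.
- Low: BR = Value, leader payoff 3.
- Mid: BR = Premium, leader payoff 6.
- High: BR = Value, leader payoff 4.
Among 3, 6, 4, the best is 6 at Mid. Subgame-perfect outcome: (Premium, Mid) with payoffs (8, 6).
Now find the simultaneous Nash equilibrium.
Firm A's best replies: Low→Value; Mid→Premium; High→Value.
Firm B's best replies: Budget→High; Value→High; Plus→High; Premium→High.
Only (Value, High) has each player best-responding; Nash payoffs (7, 4).
Firm B's commitment gain: 6 − 4 = 2.

2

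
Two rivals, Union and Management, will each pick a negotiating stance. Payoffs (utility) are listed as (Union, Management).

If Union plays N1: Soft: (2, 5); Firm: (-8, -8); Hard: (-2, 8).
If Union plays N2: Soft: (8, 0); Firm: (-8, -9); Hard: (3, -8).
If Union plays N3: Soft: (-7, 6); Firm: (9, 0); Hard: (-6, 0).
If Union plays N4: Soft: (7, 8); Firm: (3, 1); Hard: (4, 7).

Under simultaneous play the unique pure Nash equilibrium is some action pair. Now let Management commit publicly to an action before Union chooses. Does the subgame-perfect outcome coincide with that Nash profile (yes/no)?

Backward induction with Management moving first.
- Soft: BR = N2, leader payoff 0.
- Firm: BR = N3, leader payoff 0.
- Hard: BR = N4, leader payoff 7.
Management's induced payoffs are 0, 0, 7, so Management commits to Hard. Subgame-perfect outcome: (N4, Hard) with payoffs (4, 7).
For the simultaneous game, intersect best replies.
Union's best replies: Soft→N2; Firm→N3; Hard→N4.
Management's best replies: N1→Hard; N2→Soft; N3→Soft; N4→Soft.
The unique mutual best reply is (N2, Soft), giving (8, 0).
Sequential outcome (N4, Hard) differs from the Nash profile (N2, Soft).

no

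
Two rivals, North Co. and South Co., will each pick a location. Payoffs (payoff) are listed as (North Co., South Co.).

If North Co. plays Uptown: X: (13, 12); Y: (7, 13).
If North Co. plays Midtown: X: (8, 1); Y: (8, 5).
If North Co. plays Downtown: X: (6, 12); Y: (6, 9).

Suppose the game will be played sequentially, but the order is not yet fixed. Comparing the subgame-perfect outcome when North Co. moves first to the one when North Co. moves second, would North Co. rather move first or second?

If North Co. leads: South Co.'s best replies are Uptown→Y, Midtown→Y, Downtown→X; North Co.'s induced payoffs 7, 8, 6; outcome (Midtown, Y), payoffs (8, 5).
If South Co. leads: North Co.'s best replies are X→Uptown, Y→Midtown; South Co.'s induced payoffs 12, 5; outcome (Uptown, X), payoffs (13, 12).
North Co. gets 8 moving first and 13 moving second, so North Co. prefers to move second.

second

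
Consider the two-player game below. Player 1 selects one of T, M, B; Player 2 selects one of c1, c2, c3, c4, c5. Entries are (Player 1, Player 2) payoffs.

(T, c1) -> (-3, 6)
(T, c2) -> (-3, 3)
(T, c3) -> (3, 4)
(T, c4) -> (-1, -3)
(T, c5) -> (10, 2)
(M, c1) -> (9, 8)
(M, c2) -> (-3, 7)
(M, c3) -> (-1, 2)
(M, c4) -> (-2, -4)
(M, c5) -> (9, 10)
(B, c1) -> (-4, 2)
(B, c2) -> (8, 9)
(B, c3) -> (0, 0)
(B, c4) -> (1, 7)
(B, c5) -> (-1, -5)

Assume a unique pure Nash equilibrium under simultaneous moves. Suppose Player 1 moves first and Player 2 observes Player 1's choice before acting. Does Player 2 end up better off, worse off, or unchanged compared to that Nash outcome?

better off

Solve by backward induction (Player 1 leads).
- T → Player 2 plays c1 (best of 6, 3, 4, -3, 2); Player 1 gets -3.
- M → Player 2 plays c5 (best of 8, 7, 2, -4, 10); Player 1 gets 9.
- B → Player 2 plays c2 (best of 2, 9, 0, 7, -5); Player 1 gets 8.
Among -3, 9, 8, the best is 9 at M. Subgame-perfect outcome: (M, c5) with payoffs (9, 10).
Now find the simultaneous Nash equilibrium.
Player 1's best replies: c1→M; c2→B; c3→T; c4→B; c5→T.
Player 2's best replies: T→c1; M→c5; B→c2.
The unique mutual best reply is (B, c2), giving (8, 9).
Player 2 earns 10 sequentially versus 9 at the Nash outcome: better off.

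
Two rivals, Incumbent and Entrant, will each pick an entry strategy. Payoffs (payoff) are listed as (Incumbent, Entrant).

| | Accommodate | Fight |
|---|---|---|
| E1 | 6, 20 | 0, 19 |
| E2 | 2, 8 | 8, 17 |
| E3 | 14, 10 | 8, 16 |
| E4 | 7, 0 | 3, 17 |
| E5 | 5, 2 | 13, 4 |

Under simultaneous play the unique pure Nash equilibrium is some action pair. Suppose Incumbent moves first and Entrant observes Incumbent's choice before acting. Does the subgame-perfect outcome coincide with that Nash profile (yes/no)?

yes

Entrant best-responds to each possible Incumbent move:
- E1 → Entrant plays Accommodate (best of 20, 19); Incumbent gets 6.
- E2 → Entrant plays Fight (best of 8, 17); Incumbent gets 8.
- E3 → Entrant plays Fight (best of 10, 16); Incumbent gets 8.
- E4 → Entrant plays Fight (best of 0, 17); Incumbent gets 3.
- E5 → Entrant plays Fight (best of 2, 4); Incumbent gets 13.
Maximizing over 6, 8, 8, 3, 13, Incumbent chooses E5. Subgame-perfect outcome: (E5, Fight) with payoffs (13, 4).
Now find the simultaneous Nash equilibrium.
Incumbent's best replies: Accommodate→E3; Fight→E5.
Entrant's best replies: E1→Accommodate; E2→Fight; E3→Fight; E4→Fight; E5→Fight.
Only (E5, Fight) has each player best-responding; Nash payoffs (13, 4).
Sequential outcome (E5, Fight) coincides with the Nash profile (E5, Fight).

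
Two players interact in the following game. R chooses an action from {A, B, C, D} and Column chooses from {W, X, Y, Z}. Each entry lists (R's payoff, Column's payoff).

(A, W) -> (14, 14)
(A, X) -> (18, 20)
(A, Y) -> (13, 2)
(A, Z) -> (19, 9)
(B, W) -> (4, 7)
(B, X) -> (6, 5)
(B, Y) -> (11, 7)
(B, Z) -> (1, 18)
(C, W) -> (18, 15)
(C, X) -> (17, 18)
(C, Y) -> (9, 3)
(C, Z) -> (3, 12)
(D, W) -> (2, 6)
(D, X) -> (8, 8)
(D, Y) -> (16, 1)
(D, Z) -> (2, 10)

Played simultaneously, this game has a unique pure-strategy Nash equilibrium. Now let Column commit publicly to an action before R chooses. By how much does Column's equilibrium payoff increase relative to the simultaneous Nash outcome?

0

Solve by backward induction (Column leads).
- W → R plays C (best of 14, 4, 18, 2); Column gets 15.
- X → R plays A (best of 18, 6, 17, 8); Column gets 20.
- Y → R plays D (best of 13, 11, 9, 16); Column gets 1.
- Z → R plays A (best of 19, 1, 3, 2); Column gets 9.
Among 15, 20, 1, 9, the best is 20 at X. Subgame-perfect outcome: (A, X) with payoffs (18, 20).
For the simultaneous game, intersect best replies.
R's best replies: W→C; X→A; Y→D; Z→A.
Column's best replies: A→X; B→Z; C→X; D→Z.
The unique mutual best reply is (A, X), giving (18, 20).
Column's commitment gain: 20 − 20 = 0.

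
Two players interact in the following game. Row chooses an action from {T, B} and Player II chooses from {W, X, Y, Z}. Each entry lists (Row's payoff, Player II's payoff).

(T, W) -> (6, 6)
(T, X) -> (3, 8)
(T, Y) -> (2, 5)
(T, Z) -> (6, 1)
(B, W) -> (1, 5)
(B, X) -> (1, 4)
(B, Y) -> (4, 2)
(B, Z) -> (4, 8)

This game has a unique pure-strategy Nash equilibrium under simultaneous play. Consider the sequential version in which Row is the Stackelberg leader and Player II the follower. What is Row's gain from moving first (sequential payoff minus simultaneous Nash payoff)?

1

Work backward from Player II's decision.
- T: BR = X, leader payoff 3.
- B: BR = Z, leader payoff 4.
Row's induced payoffs are 3, 4, so Row commits to B. Subgame-perfect outcome: (B, Z) with payoffs (4, 8).
Under simultaneous play:
Row's best replies: W→T; X→T; Y→B; Z→T.
Player II's best replies: T→X; B→Z.
Only (T, X) has each player best-responding; Nash payoffs (3, 8).
Row's commitment gain: 4 − 3 = 1.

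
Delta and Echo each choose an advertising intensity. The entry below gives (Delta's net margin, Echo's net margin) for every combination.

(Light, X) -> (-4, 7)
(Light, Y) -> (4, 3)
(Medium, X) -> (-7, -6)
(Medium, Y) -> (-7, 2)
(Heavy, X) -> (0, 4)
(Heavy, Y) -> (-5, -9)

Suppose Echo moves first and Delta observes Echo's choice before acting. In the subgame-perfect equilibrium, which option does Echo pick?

X

Work backward from Delta's decision.
- X → Delta plays Heavy (best of -4, -7, 0); Echo gets 4.
- Y → Delta plays Light (best of 4, -7, -5); Echo gets 3.
Among 4, 3, the best is 4 at X. Subgame-perfect outcome: (Heavy, X) with payoffs (0, 4).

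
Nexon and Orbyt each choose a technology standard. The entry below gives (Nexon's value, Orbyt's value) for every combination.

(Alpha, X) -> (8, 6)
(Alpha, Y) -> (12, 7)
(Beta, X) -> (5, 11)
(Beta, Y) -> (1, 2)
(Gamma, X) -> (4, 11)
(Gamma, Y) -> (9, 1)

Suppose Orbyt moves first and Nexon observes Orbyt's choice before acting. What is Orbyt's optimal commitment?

Backward induction with Orbyt moving first.
- X → Nexon plays Alpha (best of 8, 5, 4); Orbyt gets 6.
- Y → Nexon plays Alpha (best of 12, 1, 9); Orbyt gets 7.
Orbyt's induced payoffs are 6, 7, so Orbyt commits to Y. Subgame-perfect outcome: (Alpha, Y) with payoffs (12, 7).

Y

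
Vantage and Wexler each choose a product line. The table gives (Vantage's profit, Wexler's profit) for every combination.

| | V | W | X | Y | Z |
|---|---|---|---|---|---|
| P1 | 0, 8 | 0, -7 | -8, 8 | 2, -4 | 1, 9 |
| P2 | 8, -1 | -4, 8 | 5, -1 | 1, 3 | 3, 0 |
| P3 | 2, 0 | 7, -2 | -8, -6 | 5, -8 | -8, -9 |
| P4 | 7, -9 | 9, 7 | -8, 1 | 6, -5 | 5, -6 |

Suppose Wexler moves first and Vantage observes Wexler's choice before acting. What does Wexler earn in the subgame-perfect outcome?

Vantage best-responds to each possible Wexler move:
- V: BR = P2, leader payoff -1.
- W: BR = P4, leader payoff 7.
- X: BR = P2, leader payoff -1.
- Y: BR = P4, leader payoff -5.
- Z: BR = P4, leader payoff -6.
Maximizing over -1, 7, -1, -5, -6, Wexler chooses W. Subgame-perfect outcome: (P4, W) with payoffs (9, 7).

7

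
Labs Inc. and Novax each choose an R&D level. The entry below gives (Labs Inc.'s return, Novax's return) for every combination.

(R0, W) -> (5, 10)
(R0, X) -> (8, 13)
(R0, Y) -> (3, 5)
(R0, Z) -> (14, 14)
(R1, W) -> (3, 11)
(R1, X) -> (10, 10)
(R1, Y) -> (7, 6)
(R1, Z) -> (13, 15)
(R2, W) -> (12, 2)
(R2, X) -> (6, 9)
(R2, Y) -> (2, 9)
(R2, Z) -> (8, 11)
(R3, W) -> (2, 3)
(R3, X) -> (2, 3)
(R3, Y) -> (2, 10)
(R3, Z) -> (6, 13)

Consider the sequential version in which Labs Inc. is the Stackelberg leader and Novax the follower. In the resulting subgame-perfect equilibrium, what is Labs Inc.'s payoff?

14

Work backward from Novax's decision.
- R0: BR = Z, leader payoff 14.
- R1: BR = Z, leader payoff 13.
- R2: BR = Z, leader payoff 8.
- R3: BR = Z, leader payoff 6.
Maximizing over 14, 13, 8, 6, Labs Inc. chooses R0. Subgame-perfect outcome: (R0, Z) with payoffs (14, 14).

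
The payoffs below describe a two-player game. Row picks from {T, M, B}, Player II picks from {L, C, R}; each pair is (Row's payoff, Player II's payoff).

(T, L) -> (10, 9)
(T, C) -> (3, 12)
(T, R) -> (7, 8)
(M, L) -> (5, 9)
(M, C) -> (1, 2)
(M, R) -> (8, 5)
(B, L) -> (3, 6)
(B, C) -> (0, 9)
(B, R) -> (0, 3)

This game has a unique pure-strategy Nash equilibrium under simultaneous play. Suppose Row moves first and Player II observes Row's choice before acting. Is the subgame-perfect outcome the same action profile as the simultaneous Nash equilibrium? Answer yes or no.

no

Solve by backward induction (Row leads).
- T: Player II compares 9, 12, 8 and picks C; Row would get 3.
- M: Player II compares 9, 2, 5 and picks L; Row would get 5.
- B: Player II compares 6, 9, 3 and picks C; Row would get 0.
Row's induced payoffs are 3, 5, 0, so Row commits to M. Subgame-perfect outcome: (M, L) with payoffs (5, 9).
Now find the simultaneous Nash equilibrium.
Row's best replies: L→T; C→T; R→M.
Player II's best replies: T→C; M→L; B→C.
The unique mutual best reply is (T, C), giving (3, 12).
Sequential outcome (M, L) differs from the Nash profile (T, C).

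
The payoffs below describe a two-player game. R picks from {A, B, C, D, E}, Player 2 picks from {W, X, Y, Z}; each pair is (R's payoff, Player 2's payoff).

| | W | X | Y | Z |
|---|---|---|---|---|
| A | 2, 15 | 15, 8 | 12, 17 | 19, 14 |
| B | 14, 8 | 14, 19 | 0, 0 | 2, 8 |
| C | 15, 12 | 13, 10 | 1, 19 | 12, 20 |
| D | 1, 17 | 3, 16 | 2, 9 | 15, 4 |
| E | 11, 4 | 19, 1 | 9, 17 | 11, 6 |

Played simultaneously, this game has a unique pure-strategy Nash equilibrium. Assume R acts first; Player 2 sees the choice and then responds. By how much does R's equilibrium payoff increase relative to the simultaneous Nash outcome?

Player 2 best-responds to each possible R move:
- A: BR = Y, leader payoff 12.
- B: BR = X, leader payoff 14.
- C: BR = Z, leader payoff 12.
- D: BR = W, leader payoff 1.
- E: BR = Y, leader payoff 9.
Maximizing over 12, 14, 12, 1, 9, R chooses B. Subgame-perfect outcome: (B, X) with payoffs (14, 19).
Under simultaneous play:
R's best replies: W→C; X→E; Y→A; Z→A.
Player 2's best replies: A→Y; B→X; C→Z; D→W; E→Y.
The unique mutual best reply is (A, Y), giving (12, 17).
R's commitment gain: 14 − 12 = 2.

2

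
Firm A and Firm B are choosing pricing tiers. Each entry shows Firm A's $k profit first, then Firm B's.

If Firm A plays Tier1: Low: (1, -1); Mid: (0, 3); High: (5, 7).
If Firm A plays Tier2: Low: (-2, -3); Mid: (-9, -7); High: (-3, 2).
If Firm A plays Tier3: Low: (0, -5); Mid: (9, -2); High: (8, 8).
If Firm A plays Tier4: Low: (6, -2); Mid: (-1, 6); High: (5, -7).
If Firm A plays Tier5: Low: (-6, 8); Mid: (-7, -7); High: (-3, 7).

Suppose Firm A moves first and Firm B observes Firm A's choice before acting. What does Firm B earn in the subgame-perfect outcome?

8

Backward induction with Firm A moving first.
- Tier1: Firm B compares -1, 3, 7 and picks High; Firm A would get 5.
- Tier2: Firm B compares -3, -7, 2 and picks High; Firm A would get -3.
- Tier3: Firm B compares -5, -2, 8 and picks High; Firm A would get 8.
- Tier4: Firm B compares -2, 6, -7 and picks Mid; Firm A would get -1.
- Tier5: Firm B compares 8, -7, 7 and picks Low; Firm A would get -6.
Maximizing over 5, -3, 8, -1, -6, Firm A chooses Tier3. Subgame-perfect outcome: (Tier3, High) with payoffs (8, 8).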